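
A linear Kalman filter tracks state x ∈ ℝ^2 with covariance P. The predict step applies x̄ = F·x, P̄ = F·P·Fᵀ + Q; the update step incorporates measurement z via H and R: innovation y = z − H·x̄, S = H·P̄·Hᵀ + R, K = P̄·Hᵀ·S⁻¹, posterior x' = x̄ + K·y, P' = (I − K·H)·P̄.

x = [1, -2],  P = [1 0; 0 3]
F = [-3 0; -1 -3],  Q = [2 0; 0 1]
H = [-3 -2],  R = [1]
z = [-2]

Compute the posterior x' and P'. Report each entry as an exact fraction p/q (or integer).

x̄ = F·x = [-3, 5]
P̄ = F·P·Fᵀ + Q = [11 3; 3 29]
y = z − H·x̄ = [-1]
S = H·P̄·Hᵀ + R = [252]
K = P̄·Hᵀ·S⁻¹ = [-13/84; -67/252]
x' = x̄ + K·y = [-239/84, 1327/252]
P' = (I − K·H)·P̄ = [139/28 -619/84; -619/84 2819/252]

x' = [-239/84, 1327/252]
P' = [139/28 -619/84; -619/84 2819/252]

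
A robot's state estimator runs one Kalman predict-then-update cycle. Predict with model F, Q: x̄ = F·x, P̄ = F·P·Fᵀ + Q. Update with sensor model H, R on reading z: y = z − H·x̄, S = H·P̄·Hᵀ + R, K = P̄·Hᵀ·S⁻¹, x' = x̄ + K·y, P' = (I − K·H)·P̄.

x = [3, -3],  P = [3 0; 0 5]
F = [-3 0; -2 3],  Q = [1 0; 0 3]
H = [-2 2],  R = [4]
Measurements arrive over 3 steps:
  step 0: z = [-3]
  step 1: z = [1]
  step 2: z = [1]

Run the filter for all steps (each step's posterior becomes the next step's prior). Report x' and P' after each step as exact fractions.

step 0: x' = [-522/53, -606/53], P' = [1384/53 1374/53; 1374/53 1416/53]
step 1: x' = [-142103/45274, -124199/45274], P' = [161664/22637 145093/22637; 145093/22637 151106/22637]
step 2: x' = [4135511/5010722, 6103535/5010722], P' = [18257501/2505361 16444035/2505361; 16444035/2505361 17113293/2505361]

step 0: x̄ = F·x = [-9, -15]
step 0: P̄ = F·P·Fᵀ + Q = [28 18; 18 60]
step 0: y = z − H·x̄ = [9]
step 0: S = H·P̄·Hᵀ + R = [212]
step 0: K = P̄·Hᵀ·S⁻¹ = [-5/53; 21/53]
step 0: x' = x̄ + K·y = [-522/53, -606/53]
step 0: P' = (I − K·H)·P̄ = [1384/53 1374/53; 1374/53 1416/53]
step 1: x̄ = F·x = [1566/53, -774/53]
step 1: P̄ = F·P·Fᵀ + Q = [12509/53 -4062/53; -4062/53 1951/53]
step 1: y = z − H·x̄ = [4733/53]
step 1: S = H·P̄·Hᵀ + R = [90548/53]
step 1: K = P̄·Hᵀ·S⁻¹ = [-16571/45274; 6013/45274]
step 1: x' = x̄ + K·y = [-142103/45274, -124199/45274]
step 1: P' = (I − K·H)·P̄ = [161664/22637 145093/22637; 145093/22637 151106/22637]
step 2: x̄ = F·x = [426309/45274, -88391/45274]
step 2: P̄ = F·P·Fᵀ + Q = [1477613/22637 -335853/22637; -335853/22637 333405/22637]
step 2: y = z − H·x̄ = [537337/22637]
step 2: S = H·P̄·Hᵀ + R = [10021444/22637]
step 2: K = P̄·Hᵀ·S⁻¹ = [-906733/2505361; 334629/2505361]
step 2: x' = x̄ + K·y = [4135511/5010722, 6103535/5010722]
step 2: P' = (I − K·H)·P̄ = [18257501/2505361 16444035/2505361; 16444035/2505361 17113293/2505361]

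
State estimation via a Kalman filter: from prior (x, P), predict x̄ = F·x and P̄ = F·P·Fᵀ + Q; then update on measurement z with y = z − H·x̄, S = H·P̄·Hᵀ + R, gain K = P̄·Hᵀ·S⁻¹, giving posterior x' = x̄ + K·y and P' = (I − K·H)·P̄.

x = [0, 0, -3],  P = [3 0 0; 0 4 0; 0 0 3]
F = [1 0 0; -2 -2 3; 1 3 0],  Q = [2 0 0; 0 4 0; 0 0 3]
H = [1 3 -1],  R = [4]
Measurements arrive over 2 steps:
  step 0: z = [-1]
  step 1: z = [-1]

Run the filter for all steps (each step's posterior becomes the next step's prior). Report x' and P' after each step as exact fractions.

step 0: x̄ = F·x = [0, -9, 0]
step 0: P̄ = F·P·Fᵀ + Q = [5 -6 3; -6 59 -30; 3 -30 42]
step 0: y = z − H·x̄ = [26]
step 0: S = H·P̄·Hᵀ + R = [720]
step 0: K = P̄·Hᵀ·S⁻¹ = [-1/45; 67/240; -43/240]
step 0: x' = x̄ + K·y = [-26/45, -209/120, -559/120]
step 0: P' = (I − K·H)·P̄ = [209/45 -23/15 2/15; -23/15 231/80 481/80; 2/15 481/80 1511/80]
step 1: x̄ = F·x = [-26/45, -3361/360, -2089/360]
step 1: P̄ = F·P·Fᵀ + Q = [299/45 -262/45 2/45; -262/45 85031/720 28919/720; 2/45 28919/720 17591/720]
step 1: y = z − H·x̄ = [1307/60]
step 1: S = H·P̄·Hᵀ + R = [16439/20]
step 1: K = P̄·Hᵀ·S⁻¹ = [-652/49317; 36997/98634; 11533/98634]
step 1: x' = x̄ + K·y = [-42697/49317, -57470/49317, -160562/49317]
step 1: P' = (I − K·H)·P̄ = [320599/49317 -172235/98634 129709/98634; -172235/98634 80685/32878 67657/16439; 129709/98634 67657/16439 433801/32878]

step 0: x' = [-26/45, -209/120, -559/120], P' = [209/45 -23/15 2/15; -23/15 231/80 481/80; 2/15 481/80 1511/80]
step 1: x' = [-42697/49317, -57470/49317, -160562/49317], P' = [320599/49317 -172235/98634 129709/98634; -172235/98634 80685/32878 67657/16439; 129709/98634 67657/16439 433801/32878]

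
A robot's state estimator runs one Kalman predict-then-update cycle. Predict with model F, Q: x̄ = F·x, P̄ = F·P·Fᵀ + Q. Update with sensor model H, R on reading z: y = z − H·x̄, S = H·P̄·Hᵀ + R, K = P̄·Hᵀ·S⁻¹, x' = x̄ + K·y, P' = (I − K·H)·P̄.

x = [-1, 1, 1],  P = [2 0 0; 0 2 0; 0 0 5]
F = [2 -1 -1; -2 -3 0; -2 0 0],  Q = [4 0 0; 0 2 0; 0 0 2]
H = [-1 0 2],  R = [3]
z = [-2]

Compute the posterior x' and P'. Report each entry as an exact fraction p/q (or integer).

x' = [-13/47, -137/47, -46/47]
P' = [561/94 221/47 114/47; 221/47 1154/47 124/47; 114/47 124/47 78/47]

x̄ = F·x = [-4, -1, 2]
P̄ = F·P·Fᵀ + Q = [19 -2 -8; -2 28 8; -8 8 10]
y = z − H·x̄ = [-10]
S = H·P̄·Hᵀ + R = [94]
K = P̄·Hᵀ·S⁻¹ = [-35/94; 9/47; 14/47]
x' = x̄ + K·y = [-13/47, -137/47, -46/47]
P' = (I − K·H)·P̄ = [561/94 221/47 114/47; 221/47 1154/47 124/47; 114/47 124/47 78/47]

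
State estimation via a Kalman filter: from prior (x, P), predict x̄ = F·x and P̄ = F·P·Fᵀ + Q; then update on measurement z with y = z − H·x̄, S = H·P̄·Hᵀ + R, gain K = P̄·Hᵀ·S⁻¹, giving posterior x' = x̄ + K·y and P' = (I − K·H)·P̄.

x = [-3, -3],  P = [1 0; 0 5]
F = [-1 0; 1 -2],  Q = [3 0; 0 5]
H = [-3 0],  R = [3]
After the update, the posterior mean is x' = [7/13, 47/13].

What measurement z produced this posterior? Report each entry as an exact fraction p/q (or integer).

z = [-1]

x̄ = F·x = [3, 3]
P̄ = F·P·Fᵀ + Q = [4 -1; -1 26]
S = H·P̄·Hᵀ + R = [39]
K = P̄·Hᵀ·S⁻¹ = [-4/13; 1/13]
x' − x̄ = [-32/13, 8/13] = K·y
y = (KᵀK)⁻¹·Kᵀ·(x' − x̄) = [8]
z = y + H·x̄ = [8] + [-9] = [-1]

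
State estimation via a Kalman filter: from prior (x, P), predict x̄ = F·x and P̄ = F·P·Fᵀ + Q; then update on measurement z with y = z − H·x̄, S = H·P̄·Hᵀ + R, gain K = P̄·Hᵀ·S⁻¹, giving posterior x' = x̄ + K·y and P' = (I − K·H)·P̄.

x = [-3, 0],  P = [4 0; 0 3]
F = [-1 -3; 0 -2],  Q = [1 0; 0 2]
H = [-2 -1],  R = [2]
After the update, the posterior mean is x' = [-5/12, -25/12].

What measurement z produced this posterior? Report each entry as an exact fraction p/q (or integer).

z = [3]

x̄ = F·x = [3, 0]
P̄ = F·P·Fᵀ + Q = [32 18; 18 14]
S = H·P̄·Hᵀ + R = [216]
K = P̄·Hᵀ·S⁻¹ = [-41/108; -25/108]
x' − x̄ = [-41/12, -25/12] = K·y
y = (KᵀK)⁻¹·Kᵀ·(x' − x̄) = [9]
z = y + H·x̄ = [9] + [-6] = [3]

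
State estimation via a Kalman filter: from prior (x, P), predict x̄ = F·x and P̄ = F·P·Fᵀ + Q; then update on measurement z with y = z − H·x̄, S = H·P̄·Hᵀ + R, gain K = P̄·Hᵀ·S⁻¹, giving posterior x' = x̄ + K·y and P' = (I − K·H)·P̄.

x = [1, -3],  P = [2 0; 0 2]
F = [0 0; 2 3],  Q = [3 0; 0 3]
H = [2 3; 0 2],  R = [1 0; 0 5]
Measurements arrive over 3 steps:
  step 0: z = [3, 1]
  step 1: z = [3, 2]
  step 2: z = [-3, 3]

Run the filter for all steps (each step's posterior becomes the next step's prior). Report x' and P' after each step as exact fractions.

step 0: x̄ = F·x = [0, -7]
step 0: P̄ = F·P·Fᵀ + Q = [3 0; 0 29]
step 0: y = z − H·x̄ = [24, 15]
step 0: S = H·P̄·Hᵀ + R = [274 174; 174 121]
step 0: K = P̄·Hᵀ·S⁻¹ = [363/1439 -522/1439; 435/2878 377/1439]
step 0: x' = x̄ + K·y = [882/1439, 802/1439]
step 0: P' = (I − K·H)·P̄ = [2139/1439 -1305/1439; -1305/1439 1885/2878]
step 1: x̄ = F·x = [0, 4170/1439]
step 1: P̄ = F·P·Fᵀ + Q = [3 0; 0 11391/2878]
step 1: y = z − H·x̄ = [-8193/1439, -5462/1439]
step 1: S = H·P̄·Hᵀ + R = [139933/2878 34173/1439; 34173/1439 29977/1439]
step 1: K = P̄·Hᵀ·S⁻¹ = [359724/1291997 -410076/1291997; 170865/1291997 296166/1291997]
step 1: x' = x̄ + K·y = [-491580/1291997, 1647027/1291997]
step 1: P' = (I − K·H)·P̄ = [1717647/1291997 -1025190/1291997; -1025190/1291997 740415/1291997]
step 2: x̄ = F·x = [0, 3957921/1291997]
step 2: P̄ = F·P·Fᵀ + Q = [3 0; 0 5108034/1291997]
step 2: y = z − H·x̄ = [-15749754/1291997, -4039851/1291997]
step 2: S = H·P̄·Hᵀ + R = [62768267/1291997 30648204/1291997; 30648204/1291997 26892121/1291997]
step 2: K = P̄·Hᵀ·S⁻¹ = [161352726/579459103 -183889224/579459103; 76620510/579459103 132808884/579459103]
step 2: x' = x̄ + K·y = [-1391938740/579459103, 425829987/579459103]
step 2: P' = (I − K·H)·P̄ = [770260953/579459103 -459723060/579459103; -459723060/579459103 332022210/579459103]

step 0: x' = [882/1439, 802/1439], P' = [2139/1439 -1305/1439; -1305/1439 1885/2878]
step 1: x' = [-491580/1291997, 1647027/1291997], P' = [1717647/1291997 -1025190/1291997; -1025190/1291997 740415/1291997]
step 2: x' = [-1391938740/579459103, 425829987/579459103], P' = [770260953/579459103 -459723060/579459103; -459723060/579459103 332022210/579459103]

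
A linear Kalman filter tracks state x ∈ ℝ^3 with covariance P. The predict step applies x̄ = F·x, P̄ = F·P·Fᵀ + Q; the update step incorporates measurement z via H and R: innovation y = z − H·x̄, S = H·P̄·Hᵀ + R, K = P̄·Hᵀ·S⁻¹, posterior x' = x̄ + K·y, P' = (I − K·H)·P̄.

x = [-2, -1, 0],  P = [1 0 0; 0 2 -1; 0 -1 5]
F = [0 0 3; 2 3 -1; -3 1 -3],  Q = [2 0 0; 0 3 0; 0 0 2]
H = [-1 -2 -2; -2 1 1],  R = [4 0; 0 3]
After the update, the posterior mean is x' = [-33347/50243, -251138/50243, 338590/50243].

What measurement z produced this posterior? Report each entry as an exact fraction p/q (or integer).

x̄ = F·x = [0, -7, 5]
P̄ = F·P·Fᵀ + Q = [47 -24 -48; -24 36 25; -48 25 64]
S = H·P̄·Hᵀ + R = [363 -422; -422 629]
K = P̄·Hᵀ·S⁻¹ = [-9039/50243 -19324/50243; -15644/50243 -1789/50243; -3700/50243 12295/50243]
x' − x̄ = [-33347/50243, 100563/50243, 87375/50243] = K·y
y = (KᵀK)⁻¹·Kᵀ·(x' − x̄) = [-7, 5]
z = y + H·x̄ = [-7, 5] + [4, -2] = [-3, 3]

z = [-3, 3]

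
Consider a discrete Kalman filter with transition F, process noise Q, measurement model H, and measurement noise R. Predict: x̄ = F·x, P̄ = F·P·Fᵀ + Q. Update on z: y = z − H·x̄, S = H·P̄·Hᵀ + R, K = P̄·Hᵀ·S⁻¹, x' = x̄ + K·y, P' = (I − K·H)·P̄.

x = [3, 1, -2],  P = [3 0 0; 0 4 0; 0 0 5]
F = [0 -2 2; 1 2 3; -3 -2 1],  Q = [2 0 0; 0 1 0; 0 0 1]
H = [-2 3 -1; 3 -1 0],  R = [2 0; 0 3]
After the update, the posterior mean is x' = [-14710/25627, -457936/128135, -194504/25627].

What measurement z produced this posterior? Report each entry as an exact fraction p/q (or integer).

z = [-2, 2]

x̄ = F·x = [-6, -1, -13]
P̄ = F·P·Fᵀ + Q = [38 14 26; 14 65 -10; 26 -10 49]
S = H·P̄·Hᵀ + R = [784 -357; -357 326]
K = P̄·Hᵀ·S⁻¹ = [3228/25627 1628/3661; 49491/128135 6451/18305; -2258/25627 635/3661]
x' − x̄ = [139052/25627, -329801/128135, 138647/25627] = K·y
y = (KᵀK)⁻¹·Kᵀ·(x' − x̄) = [-24, 19]
z = y + H·x̄ = [-24, 19] + [22, -17] = [-2, 2]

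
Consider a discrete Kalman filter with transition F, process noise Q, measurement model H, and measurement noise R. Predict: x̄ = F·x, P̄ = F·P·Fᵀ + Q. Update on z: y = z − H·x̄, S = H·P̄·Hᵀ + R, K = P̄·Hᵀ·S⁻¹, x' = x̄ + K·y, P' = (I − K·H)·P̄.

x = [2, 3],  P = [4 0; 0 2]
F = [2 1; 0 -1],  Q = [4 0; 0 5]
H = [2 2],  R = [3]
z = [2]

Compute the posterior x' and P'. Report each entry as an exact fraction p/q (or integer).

x̄ = F·x = [7, -3]
P̄ = F·P·Fᵀ + Q = [22 -2; -2 7]
y = z − H·x̄ = [-6]
S = H·P̄·Hᵀ + R = [103]
K = P̄·Hᵀ·S⁻¹ = [40/103; 10/103]
x' = x̄ + K·y = [481/103, -369/103]
P' = (I − K·H)·P̄ = [666/103 -606/103; -606/103 621/103]

x' = [481/103, -369/103]
P' = [666/103 -606/103; -606/103 621/103]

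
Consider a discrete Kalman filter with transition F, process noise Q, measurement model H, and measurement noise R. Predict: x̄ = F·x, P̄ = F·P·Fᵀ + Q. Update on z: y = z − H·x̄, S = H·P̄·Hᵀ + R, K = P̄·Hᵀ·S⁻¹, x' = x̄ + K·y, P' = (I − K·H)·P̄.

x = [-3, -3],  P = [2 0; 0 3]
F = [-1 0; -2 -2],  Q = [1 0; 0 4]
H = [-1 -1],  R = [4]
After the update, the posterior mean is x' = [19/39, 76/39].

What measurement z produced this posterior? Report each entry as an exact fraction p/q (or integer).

z = [-1]

x̄ = F·x = [3, 12]
P̄ = F·P·Fᵀ + Q = [3 4; 4 24]
S = H·P̄·Hᵀ + R = [39]
K = P̄·Hᵀ·S⁻¹ = [-7/39; -28/39]
x' − x̄ = [-98/39, -392/39] = K·y
y = (KᵀK)⁻¹·Kᵀ·(x' − x̄) = [14]
z = y + H·x̄ = [14] + [-15] = [-1]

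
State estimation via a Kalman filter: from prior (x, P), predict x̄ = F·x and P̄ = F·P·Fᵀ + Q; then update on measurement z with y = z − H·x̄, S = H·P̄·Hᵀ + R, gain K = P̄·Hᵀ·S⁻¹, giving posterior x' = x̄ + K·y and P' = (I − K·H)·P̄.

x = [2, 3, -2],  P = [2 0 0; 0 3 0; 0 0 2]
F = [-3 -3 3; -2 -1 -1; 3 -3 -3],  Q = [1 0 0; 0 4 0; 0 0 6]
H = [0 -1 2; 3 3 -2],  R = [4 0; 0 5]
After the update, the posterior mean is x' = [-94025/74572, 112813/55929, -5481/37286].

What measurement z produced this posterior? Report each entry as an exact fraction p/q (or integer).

x̄ = F·x = [-21, -5, 3]
P̄ = F·P·Fᵀ + Q = [64 15 -9; 15 17 3; -9 3 69]
S = H·P̄·Hᵀ + R = [285 -402; -402 1352]
K = P̄·Hᵀ·S⁻¹ = [9649/37286 19803/74572; 5327/55929 1769/18643; 9984/18643 1635/37286]
x' − x̄ = [1471987/74572, 392458/55929, -117339/37286] = K·y
y = (KᵀK)⁻¹·Kᵀ·(x' − x̄) = [-13, 87]
z = y + H·x̄ = [-13, 87] + [11, -84] = [-2, 3]

z = [-2, 3]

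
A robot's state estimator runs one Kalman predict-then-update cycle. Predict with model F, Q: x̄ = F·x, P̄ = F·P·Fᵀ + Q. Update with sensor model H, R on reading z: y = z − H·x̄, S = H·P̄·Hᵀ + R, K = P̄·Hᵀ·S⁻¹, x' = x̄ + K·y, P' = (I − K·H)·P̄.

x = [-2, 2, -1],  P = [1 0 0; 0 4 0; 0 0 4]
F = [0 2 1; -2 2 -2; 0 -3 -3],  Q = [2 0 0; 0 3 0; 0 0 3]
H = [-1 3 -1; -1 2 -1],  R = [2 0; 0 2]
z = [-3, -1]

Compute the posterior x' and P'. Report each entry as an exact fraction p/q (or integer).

x' = [-25/623, -792/623, -738/623]
P' = [25394/1869 -4820/1869 -12730/623; -4820/1869 3800/1869 4654/623; -12730/623 4654/623 24924/623]

x̄ = F·x = [3, 10, -3]
P̄ = F·P·Fᵀ + Q = [22 8 -36; 8 39 0; -36 0 75]
y = z − H·x̄ = [-33, -21]
S = H·P̄·Hᵀ + R = [330 219; 219 151]
K = P̄·Hᵀ·S⁻¹ = [-832/1869 526/623; 1129/1869 -257/623; 884/623 -1443/623]
x' = x̄ + K·y = [-25/623, -792/623, -738/623]
P' = (I − K·H)·P̄ = [25394/1869 -4820/1869 -12730/623; -4820/1869 3800/1869 4654/623; -12730/623 4654/623 24924/623]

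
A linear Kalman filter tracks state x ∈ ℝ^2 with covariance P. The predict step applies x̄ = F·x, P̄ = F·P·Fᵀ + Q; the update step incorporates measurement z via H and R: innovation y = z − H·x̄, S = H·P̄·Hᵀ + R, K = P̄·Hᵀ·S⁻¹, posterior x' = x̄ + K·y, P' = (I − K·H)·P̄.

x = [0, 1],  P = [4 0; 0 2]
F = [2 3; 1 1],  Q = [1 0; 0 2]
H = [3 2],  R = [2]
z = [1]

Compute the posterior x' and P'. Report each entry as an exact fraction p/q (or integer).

x' = [221/517, -63/517]
P' = [406/517 -476/517; -476/517 772/517]

x̄ = F·x = [3, 1]
P̄ = F·P·Fᵀ + Q = [35 14; 14 8]
y = z − H·x̄ = [-10]
S = H·P̄·Hᵀ + R = [517]
K = P̄·Hᵀ·S⁻¹ = [133/517; 58/517]
x' = x̄ + K·y = [221/517, -63/517]
P' = (I − K·H)·P̄ = [406/517 -476/517; -476/517 772/517]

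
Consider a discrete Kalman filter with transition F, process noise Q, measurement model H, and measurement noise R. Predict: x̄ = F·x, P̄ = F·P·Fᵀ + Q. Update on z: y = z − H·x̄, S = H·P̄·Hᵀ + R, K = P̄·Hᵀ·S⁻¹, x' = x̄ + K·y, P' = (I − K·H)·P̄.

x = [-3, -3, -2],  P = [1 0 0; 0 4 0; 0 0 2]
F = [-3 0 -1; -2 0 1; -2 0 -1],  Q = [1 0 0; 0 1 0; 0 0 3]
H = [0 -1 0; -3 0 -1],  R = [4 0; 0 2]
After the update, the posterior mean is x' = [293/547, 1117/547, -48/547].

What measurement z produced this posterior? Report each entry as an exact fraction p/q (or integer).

x̄ = F·x = [11, 4, 8]
P̄ = F·P·Fᵀ + Q = [12 4 8; 4 7 2; 8 2 9]
S = H·P̄·Hᵀ + R = [11 14; 14 167]
K = P̄·Hᵀ·S⁻¹ = [-52/1641 -428/1641; -973/1641 -56/1641; 128/1641 -335/1641]
x' − x̄ = [-5724/547, -1071/547, -4424/547] = K·y
y = (KᵀK)⁻¹·Kᵀ·(x' − x̄) = [1, 40]
z = y + H·x̄ = [1, 40] + [-4, -41] = [-3, -1]

z = [-3, -1]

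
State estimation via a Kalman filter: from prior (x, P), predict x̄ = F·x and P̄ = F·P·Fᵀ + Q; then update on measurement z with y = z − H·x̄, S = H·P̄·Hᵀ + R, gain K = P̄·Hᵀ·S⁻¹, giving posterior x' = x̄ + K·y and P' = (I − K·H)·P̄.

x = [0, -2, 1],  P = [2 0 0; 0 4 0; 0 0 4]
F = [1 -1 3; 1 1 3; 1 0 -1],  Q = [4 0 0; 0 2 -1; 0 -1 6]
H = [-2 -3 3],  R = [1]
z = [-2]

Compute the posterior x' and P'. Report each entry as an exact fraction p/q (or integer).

x' = [3939/1415, -1847/1415, -169/1415]
P' = [14914/1415 -4082/1415 5786/1415; -4082/1415 7971/1415 5172/1415; 5786/1415 5172/1415 9059/1415]

x̄ = F·x = [5, 1, -1]
P̄ = F·P·Fᵀ + Q = [46 34 -10; 34 44 -11; -10 -11 12]
y = z − H·x̄ = [14]
S = H·P̄·Hᵀ + R = [1415]
K = P̄·Hᵀ·S⁻¹ = [-224/1415; -233/1415; 89/1415]
x' = x̄ + K·y = [3939/1415, -1847/1415, -169/1415]
P' = (I − K·H)·P̄ = [14914/1415 -4082/1415 5786/1415; -4082/1415 7971/1415 5172/1415; 5786/1415 5172/1415 9059/1415]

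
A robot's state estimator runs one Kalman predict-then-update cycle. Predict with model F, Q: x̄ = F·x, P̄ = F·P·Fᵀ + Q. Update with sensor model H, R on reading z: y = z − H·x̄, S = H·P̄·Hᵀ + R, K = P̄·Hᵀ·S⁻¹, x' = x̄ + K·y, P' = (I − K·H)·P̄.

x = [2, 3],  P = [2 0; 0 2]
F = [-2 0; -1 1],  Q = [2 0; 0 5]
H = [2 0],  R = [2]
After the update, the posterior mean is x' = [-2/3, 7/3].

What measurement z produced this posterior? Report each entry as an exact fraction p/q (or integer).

x̄ = F·x = [-4, 1]
P̄ = F·P·Fᵀ + Q = [10 4; 4 9]
S = H·P̄·Hᵀ + R = [42]
K = P̄·Hᵀ·S⁻¹ = [10/21; 4/21]
x' − x̄ = [10/3, 4/3] = K·y
y = (KᵀK)⁻¹·Kᵀ·(x' − x̄) = [7]
z = y + H·x̄ = [7] + [-8] = [-1]

z = [-1]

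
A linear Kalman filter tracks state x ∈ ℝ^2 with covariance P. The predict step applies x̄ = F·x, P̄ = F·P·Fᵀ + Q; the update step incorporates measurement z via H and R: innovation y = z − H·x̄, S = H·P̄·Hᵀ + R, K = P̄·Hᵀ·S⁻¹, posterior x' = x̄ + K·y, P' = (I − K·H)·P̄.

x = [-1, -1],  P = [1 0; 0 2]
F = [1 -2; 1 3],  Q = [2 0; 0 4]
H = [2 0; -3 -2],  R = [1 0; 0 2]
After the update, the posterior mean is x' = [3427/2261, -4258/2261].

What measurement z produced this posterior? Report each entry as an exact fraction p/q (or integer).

x̄ = F·x = [1, -4]
P̄ = F·P·Fᵀ + Q = [11 -11; -11 23]
S = H·P̄·Hᵀ + R = [45 -22; -22 61]
K = P̄·Hᵀ·S⁻¹ = [1100/2261 -11/2261; -1628/2261 -1069/2261]
x' − x̄ = [1166/2261, 4786/2261] = K·y
y = (KᵀK)⁻¹·Kᵀ·(x' − x̄) = [1, -6]
z = y + H·x̄ = [1, -6] + [2, 5] = [3, -1]

z = [3, -1]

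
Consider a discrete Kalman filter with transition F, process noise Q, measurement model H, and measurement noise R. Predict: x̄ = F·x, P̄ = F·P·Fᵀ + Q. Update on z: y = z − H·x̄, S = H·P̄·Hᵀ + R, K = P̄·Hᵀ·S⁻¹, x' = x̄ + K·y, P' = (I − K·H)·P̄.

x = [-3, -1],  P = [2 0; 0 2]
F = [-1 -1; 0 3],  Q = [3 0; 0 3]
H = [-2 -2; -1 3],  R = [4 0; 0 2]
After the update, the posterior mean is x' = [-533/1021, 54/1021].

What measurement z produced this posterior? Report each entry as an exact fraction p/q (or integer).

z = [2, 1]

x̄ = F·x = [4, -3]
P̄ = F·P·Fᵀ + Q = [7 -6; -6 21]
S = H·P̄·Hᵀ + R = [68 -88; -88 234]
K = P̄·Hᵀ·S⁻¹ = [-667/2042 -469/2042; -237/2042 513/2042]
x' − x̄ = [-4617/1021, 3117/1021] = K·y
y = (KᵀK)⁻¹·Kᵀ·(x' − x̄) = [4, 14]
z = y + H·x̄ = [4, 14] + [-2, -13] = [2, 1]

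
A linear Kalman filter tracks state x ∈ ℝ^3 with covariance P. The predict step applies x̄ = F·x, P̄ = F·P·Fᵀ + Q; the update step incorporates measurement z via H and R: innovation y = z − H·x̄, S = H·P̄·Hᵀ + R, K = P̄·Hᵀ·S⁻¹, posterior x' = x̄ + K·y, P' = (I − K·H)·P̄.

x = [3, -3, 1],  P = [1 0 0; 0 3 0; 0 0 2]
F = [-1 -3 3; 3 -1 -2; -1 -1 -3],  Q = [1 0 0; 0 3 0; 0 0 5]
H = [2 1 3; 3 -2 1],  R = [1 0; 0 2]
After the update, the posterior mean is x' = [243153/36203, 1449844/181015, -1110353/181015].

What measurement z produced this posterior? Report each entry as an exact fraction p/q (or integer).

z = [3, -2]

x̄ = F·x = [9, 10, -3]
P̄ = F·P·Fᵀ + Q = [47 -6 -8; -6 23 12; -8 12 27]
S = H·P̄·Hᵀ + R = [407 175; 175 520]
K = P̄·Hᵀ·S⁻¹ = [1581/36203 9563/36203; 6708/36203 -29389/181015; 8743/36203 -22022/181015]
x' − x̄ = [-82674/36203, -360306/181015, -567308/181015] = K·y
y = (KᵀK)⁻¹·Kᵀ·(x' − x̄) = [-16, -6]
z = y + H·x̄ = [-16, -6] + [19, 4] = [3, -2]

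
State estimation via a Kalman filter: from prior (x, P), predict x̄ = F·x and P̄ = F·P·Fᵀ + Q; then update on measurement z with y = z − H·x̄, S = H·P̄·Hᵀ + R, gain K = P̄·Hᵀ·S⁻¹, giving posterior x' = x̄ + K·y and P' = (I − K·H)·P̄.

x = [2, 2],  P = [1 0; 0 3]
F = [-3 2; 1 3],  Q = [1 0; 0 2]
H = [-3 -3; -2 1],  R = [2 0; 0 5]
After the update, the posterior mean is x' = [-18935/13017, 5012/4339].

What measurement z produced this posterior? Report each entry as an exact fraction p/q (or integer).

x̄ = F·x = [-2, 8]
P̄ = F·P·Fᵀ + Q = [22 15; 15 30]
S = H·P̄·Hᵀ + R = [740 87; 87 63]
K = P̄·Hᵀ·S⁻¹ = [-1490/13017 -11803/39051; -945/4339 1305/4339]
x' − x̄ = [7099/13017, -29700/4339] = K·y
y = (KᵀK)⁻¹·Kᵀ·(x' − x̄) = [19, -9]
z = y + H·x̄ = [19, -9] + [-18, 12] = [1, 3]

z = [1, 3]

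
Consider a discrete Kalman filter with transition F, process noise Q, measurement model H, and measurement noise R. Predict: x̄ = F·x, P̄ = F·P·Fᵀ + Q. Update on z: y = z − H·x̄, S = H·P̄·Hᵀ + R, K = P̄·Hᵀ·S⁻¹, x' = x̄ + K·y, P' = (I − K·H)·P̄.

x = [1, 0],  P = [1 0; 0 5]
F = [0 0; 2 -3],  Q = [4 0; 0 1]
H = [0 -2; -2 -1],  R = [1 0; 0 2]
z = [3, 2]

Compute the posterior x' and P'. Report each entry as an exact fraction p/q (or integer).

x̄ = F·x = [0, 2]
P̄ = F·P·Fᵀ + Q = [4 0; 0 50]
y = z − H·x̄ = [7, 4]
S = H·P̄·Hᵀ + R = [201 100; 100 68]
K = P̄·Hᵀ·S⁻¹ = [200/917 -402/917; -450/917 -25/1834]
x' = x̄ + K·y = [-208/917, -1366/917]
P' = (I − K·H)·P̄ = [452/917 -100/917; -100/917 225/917]

x' = [-208/917, -1366/917]
P' = [452/917 -100/917; -100/917 225/917]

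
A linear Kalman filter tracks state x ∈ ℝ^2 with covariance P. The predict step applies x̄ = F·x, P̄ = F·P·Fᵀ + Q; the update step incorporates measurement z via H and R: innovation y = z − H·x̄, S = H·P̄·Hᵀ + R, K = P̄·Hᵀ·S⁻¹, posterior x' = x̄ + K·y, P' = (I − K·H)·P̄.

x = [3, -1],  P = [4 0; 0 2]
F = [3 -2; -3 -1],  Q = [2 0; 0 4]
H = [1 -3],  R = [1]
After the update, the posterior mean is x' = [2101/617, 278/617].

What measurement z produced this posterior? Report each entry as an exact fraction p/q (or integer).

z = [2]

x̄ = F·x = [11, -8]
P̄ = F·P·Fᵀ + Q = [46 -32; -32 42]
S = H·P̄·Hᵀ + R = [617]
K = P̄·Hᵀ·S⁻¹ = [142/617; -158/617]
x' − x̄ = [-4686/617, 5214/617] = K·y
y = (KᵀK)⁻¹·Kᵀ·(x' − x̄) = [-33]
z = y + H·x̄ = [-33] + [35] = [2]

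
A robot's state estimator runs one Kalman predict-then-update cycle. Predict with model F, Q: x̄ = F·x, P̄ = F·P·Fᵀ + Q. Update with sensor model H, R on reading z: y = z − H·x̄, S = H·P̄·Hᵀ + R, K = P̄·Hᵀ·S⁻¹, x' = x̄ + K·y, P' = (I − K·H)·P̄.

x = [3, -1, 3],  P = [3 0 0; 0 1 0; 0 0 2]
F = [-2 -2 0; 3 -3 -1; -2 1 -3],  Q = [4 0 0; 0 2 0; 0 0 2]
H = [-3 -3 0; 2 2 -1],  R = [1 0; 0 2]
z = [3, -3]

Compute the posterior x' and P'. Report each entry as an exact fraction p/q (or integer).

x̄ = F·x = [-4, 9, -16]
P̄ = F·P·Fᵀ + Q = [20 -12 10; -12 40 -15; 10 -15 33]
y = z − H·x̄ = [18, -29]
S = H·P̄·Hᵀ + R = [325 -231; -231 199]
K = P̄·Hᵀ·S⁻¹ = [-1695/5657 -1797/5657; -315/11314 3671/11314; -3474/5657 -5255/5657]
x' = x̄ + K·y = [-1025/5657, -10303/11314, -649/5657]
P' = (I − K·H)·P̄ = [83242/5657 -82677/5657 4724/5657; -82677/5657 165459/11314 -3566/5657; 4724/5657 -3566/5657 12826/5657]

x' = [-1025/5657, -10303/11314, -649/5657]
P' = [83242/5657 -82677/5657 4724/5657; -82677/5657 165459/11314 -3566/5657; 4724/5657 -3566/5657 12826/5657]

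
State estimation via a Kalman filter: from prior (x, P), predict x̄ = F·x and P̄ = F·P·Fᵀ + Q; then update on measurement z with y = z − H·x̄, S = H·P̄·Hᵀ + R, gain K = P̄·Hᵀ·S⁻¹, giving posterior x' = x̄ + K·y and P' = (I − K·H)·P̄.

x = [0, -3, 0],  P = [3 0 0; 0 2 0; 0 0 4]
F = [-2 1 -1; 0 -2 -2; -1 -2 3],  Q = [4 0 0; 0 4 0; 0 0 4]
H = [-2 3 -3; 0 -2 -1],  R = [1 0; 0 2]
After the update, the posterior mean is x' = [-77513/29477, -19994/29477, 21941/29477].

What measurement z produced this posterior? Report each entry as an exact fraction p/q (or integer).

x̄ = F·x = [-3, 6, 6]
P̄ = F·P·Fᵀ + Q = [22 4 -10; 4 28 -16; -10 -16 51]
S = H·P̄·Hᵀ + R = [920 -67; -67 101]
K = P̄·Hᵀ·S⁻¹ = [-68/88431 1706/88431; 9844/88431 -28492/88431; -6518/29477 -9869/29477]
x' − x̄ = [10918/29477, -196856/29477, -154921/29477] = K·y
y = (KᵀK)⁻¹·Kᵀ·(x' − x̄) = [-5, 19]
z = y + H·x̄ = [-5, 19] + [6, -18] = [1, 1]

z = [1, 1]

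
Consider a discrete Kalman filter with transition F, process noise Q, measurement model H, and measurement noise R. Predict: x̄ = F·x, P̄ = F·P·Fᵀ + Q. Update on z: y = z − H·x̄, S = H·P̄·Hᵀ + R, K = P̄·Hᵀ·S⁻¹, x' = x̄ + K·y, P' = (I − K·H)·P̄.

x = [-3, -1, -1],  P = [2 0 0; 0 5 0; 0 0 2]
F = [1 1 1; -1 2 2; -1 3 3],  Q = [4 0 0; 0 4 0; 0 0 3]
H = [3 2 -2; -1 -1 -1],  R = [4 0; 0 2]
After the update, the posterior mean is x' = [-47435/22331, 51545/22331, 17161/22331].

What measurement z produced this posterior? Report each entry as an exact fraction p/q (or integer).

x̄ = F·x = [-5, -1, -3]
P̄ = F·P·Fᵀ + Q = [13 12 19; 12 34 44; 19 44 68]
S = H·P̄·Hᵀ + R = [93 -50; -50 267]
K = P̄·Hᵀ·S⁻¹ = [4475/22331 -2842/22331; -228/22331 -7570/22331; -4147/22331 -11733/22331]
x' − x̄ = [64220/22331, 73876/22331, 84154/22331] = K·y
y = (KᵀK)⁻¹·Kᵀ·(x' − x̄) = [8, -10]
z = y + H·x̄ = [8, -10] + [-11, 9] = [-3, -1]

z = [-3, -1]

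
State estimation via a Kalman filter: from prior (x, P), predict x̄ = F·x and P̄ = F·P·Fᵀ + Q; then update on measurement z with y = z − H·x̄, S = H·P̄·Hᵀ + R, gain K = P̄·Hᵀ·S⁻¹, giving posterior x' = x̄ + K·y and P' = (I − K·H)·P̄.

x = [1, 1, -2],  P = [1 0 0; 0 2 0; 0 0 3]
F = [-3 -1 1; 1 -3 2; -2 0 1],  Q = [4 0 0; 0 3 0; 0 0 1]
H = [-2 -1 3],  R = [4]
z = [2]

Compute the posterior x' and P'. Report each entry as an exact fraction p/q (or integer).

x' = [-222/43, -178/43, -176/43]
P' = [612/43 27/43 405/43; 27/43 662/43 212/43; 405/43 212/43 342/43]

x̄ = F·x = [-6, -6, -4]
P̄ = F·P·Fᵀ + Q = [18 9 9; 9 34 4; 9 4 8]
y = z − H·x̄ = [-4]
S = H·P̄·Hᵀ + R = [86]
K = P̄·Hᵀ·S⁻¹ = [-9/43; -20/43; 1/43]
x' = x̄ + K·y = [-222/43, -178/43, -176/43]
P' = (I − K·H)·P̄ = [612/43 27/43 405/43; 27/43 662/43 212/43; 405/43 212/43 342/43]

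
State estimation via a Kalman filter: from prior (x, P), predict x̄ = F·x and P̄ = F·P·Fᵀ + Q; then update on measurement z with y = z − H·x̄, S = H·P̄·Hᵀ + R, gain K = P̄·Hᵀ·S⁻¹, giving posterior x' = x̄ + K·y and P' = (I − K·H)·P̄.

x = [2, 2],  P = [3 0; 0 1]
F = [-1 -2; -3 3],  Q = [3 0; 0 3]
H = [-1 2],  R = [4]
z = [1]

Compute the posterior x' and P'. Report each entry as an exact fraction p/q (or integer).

x̄ = F·x = [-6, 0]
P̄ = F·P·Fᵀ + Q = [10 3; 3 39]
y = z − H·x̄ = [-5]
S = H·P̄·Hᵀ + R = [158]
K = P̄·Hᵀ·S⁻¹ = [-2/79; 75/158]
x' = x̄ + K·y = [-464/79, -375/158]
P' = (I − K·H)·P̄ = [782/79 387/79; 387/79 537/158]

x' = [-464/79, -375/158]
P' = [782/79 387/79; 387/79 537/158]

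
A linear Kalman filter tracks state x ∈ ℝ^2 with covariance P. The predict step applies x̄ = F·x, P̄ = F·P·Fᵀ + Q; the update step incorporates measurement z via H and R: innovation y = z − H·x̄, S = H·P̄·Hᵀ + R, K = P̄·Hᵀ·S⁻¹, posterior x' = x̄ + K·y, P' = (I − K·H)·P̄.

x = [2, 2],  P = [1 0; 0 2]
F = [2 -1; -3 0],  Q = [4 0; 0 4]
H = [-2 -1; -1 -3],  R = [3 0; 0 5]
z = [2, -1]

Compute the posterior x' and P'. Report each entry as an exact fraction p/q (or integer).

x̄ = F·x = [2, -6]
P̄ = F·P·Fᵀ + Q = [10 -6; -6 13]
y = z − H·x̄ = [0, -17]
S = H·P̄·Hᵀ + R = [32 17; 17 96]
K = P̄·Hᵀ·S⁻¹ = [-1480/2783 494/2783; 465/2783 -1039/2783]
x' = x̄ + K·y = [-2832/2783, 965/2783]
P' = (I − K·H)·P̄ = [3158/2783 -1876/2783; -1876/2783 2357/2783]

x' = [-2832/2783, 965/2783]
P' = [3158/2783 -1876/2783; -1876/2783 2357/2783]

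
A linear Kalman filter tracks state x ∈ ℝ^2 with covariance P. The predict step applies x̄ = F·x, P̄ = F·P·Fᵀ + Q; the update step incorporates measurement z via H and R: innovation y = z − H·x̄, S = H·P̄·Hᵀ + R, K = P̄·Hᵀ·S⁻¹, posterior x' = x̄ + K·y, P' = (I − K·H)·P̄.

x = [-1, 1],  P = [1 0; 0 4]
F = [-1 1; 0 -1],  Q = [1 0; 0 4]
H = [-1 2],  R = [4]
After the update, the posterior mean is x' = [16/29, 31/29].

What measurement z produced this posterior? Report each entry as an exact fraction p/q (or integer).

x̄ = F·x = [2, -1]
P̄ = F·P·Fᵀ + Q = [6 -4; -4 8]
S = H·P̄·Hᵀ + R = [58]
K = P̄·Hᵀ·S⁻¹ = [-7/29; 10/29]
x' − x̄ = [-42/29, 60/29] = K·y
y = (KᵀK)⁻¹·Kᵀ·(x' − x̄) = [6]
z = y + H·x̄ = [6] + [-4] = [2]

z = [2]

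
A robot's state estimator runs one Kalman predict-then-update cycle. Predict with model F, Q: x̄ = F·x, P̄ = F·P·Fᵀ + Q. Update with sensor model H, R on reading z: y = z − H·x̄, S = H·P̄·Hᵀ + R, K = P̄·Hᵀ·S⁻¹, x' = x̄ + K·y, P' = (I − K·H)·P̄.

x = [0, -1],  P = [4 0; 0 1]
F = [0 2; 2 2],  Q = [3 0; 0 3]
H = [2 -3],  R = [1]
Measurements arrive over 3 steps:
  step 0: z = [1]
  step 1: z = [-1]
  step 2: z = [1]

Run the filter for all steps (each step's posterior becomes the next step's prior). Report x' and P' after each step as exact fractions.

step 0: x̄ = F·x = [-2, -2]
step 0: P̄ = F·P·Fᵀ + Q = [7 4; 4 23]
step 0: y = z − H·x̄ = [-1]
step 0: S = H·P̄·Hᵀ + R = [188]
step 0: K = P̄·Hᵀ·S⁻¹ = [1/94; -61/188]
step 0: x' = x̄ + K·y = [-189/94, -315/188]
step 0: P' = (I − K·H)·P̄ = [328/47 437/94; 437/94 603/188]
step 1: x̄ = F·x = [-315/94, -693/94]
step 1: P̄ = F·P·Fᵀ + Q = [744/47 1477/47; 1477/47 3804/47]
step 1: y = z − H·x̄ = [-1543/94]
step 1: S = H·P̄·Hᵀ + R = [19535/47]
step 1: K = P̄·Hᵀ·S⁻¹ = [-2943/19535; -8458/19535]
step 1: x' = x̄ + K·y = [-17154/19535, -10363/39070]
step 1: P' = (I − K·H)·P̄ = [124953/19535 84283/19535; 84283/19535 59008/19535]
step 2: x̄ = F·x = [-10363/19535, -44671/19535]
step 2: P̄ = F·P·Fᵀ + Q = [294637/19535 573164/19535; 573164/19535 1468713/19535]
step 2: y = z − H·x̄ = [-93752/19535]
step 2: S = H·P̄·Hᵀ + R = [7538532/19535]
step 2: K = P̄·Hᵀ·S⁻¹ = [-565109/3769266; -3259811/7538532]
step 2: x' = x̄ + K·y = [356263/1884633, -398515/1884633]
step 2: P' = (I − K·H)·P̄ = [12077524/1884633 16291735/3769266; 16291735/3769266 22808917/7538532]

step 0: x' = [-189/94, -315/188], P' = [328/47 437/94; 437/94 603/188]
step 1: x' = [-17154/19535, -10363/39070], P' = [124953/19535 84283/19535; 84283/19535 59008/19535]
step 2: x' = [356263/1884633, -398515/1884633], P' = [12077524/1884633 16291735/3769266; 16291735/3769266 22808917/7538532]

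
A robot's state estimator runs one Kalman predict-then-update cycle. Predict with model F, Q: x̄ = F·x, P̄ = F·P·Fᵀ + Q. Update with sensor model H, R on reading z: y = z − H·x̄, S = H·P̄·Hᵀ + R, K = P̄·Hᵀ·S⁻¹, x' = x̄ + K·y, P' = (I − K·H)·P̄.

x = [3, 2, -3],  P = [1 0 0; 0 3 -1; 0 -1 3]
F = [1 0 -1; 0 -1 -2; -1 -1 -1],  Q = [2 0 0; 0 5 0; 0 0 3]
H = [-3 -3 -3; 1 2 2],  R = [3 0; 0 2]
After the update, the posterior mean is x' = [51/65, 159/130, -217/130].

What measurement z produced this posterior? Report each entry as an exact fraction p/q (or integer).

z = [1, 2]

x̄ = F·x = [6, 4, -2]
P̄ = F·P·Fᵀ + Q = [6 5 1; 5 16 6; 1 6 8]
S = H·P̄·Hᵀ + R = [489 -288; -288 176]
K = P̄·Hᵀ·S⁻¹ = [-24/65 -261/520; -3/65 211/1040; 9/65 407/1040]
x' − x̄ = [-339/65, -361/130, 43/130] = K·y
y = (KᵀK)⁻¹·Kᵀ·(x' − x̄) = [25, -8]
z = y + H·x̄ = [25, -8] + [-24, 10] = [1, 2]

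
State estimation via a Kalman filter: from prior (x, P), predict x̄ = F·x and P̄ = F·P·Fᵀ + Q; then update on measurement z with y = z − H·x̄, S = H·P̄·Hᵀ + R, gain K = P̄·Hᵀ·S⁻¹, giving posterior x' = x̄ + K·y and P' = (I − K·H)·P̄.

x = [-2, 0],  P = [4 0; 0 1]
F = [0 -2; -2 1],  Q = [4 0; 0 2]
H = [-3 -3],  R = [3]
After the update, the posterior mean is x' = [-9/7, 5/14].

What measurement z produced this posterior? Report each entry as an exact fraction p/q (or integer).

z = [3]

x̄ = F·x = [0, 4]
P̄ = F·P·Fᵀ + Q = [8 -2; -2 19]
S = H·P̄·Hᵀ + R = [210]
K = P̄·Hᵀ·S⁻¹ = [-3/35; -17/70]
x' − x̄ = [-9/7, -51/14] = K·y
y = (KᵀK)⁻¹·Kᵀ·(x' − x̄) = [15]
z = y + H·x̄ = [15] + [-12] = [3]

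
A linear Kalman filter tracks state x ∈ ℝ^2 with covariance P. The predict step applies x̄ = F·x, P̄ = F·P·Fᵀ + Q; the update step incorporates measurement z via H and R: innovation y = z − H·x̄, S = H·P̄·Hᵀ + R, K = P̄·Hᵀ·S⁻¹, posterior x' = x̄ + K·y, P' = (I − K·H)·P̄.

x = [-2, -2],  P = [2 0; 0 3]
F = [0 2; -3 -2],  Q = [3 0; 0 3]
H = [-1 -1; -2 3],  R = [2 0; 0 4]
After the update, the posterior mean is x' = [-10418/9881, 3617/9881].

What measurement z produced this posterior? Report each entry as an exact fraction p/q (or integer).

z = [1, 3]

x̄ = F·x = [-4, 10]
P̄ = F·P·Fᵀ + Q = [15 -12; -12 33]
S = H·P̄·Hᵀ + R = [26 -57; -57 505]
K = P̄·Hᵀ·S⁻¹ = [-5277/9881 -1887/9881; -3594/9881 2001/9881]
x' − x̄ = [29106/9881, -95193/9881] = K·y
y = (KᵀK)⁻¹·Kᵀ·(x' − x̄) = [7, -35]
z = y + H·x̄ = [7, -35] + [-6, 38] = [1, 3]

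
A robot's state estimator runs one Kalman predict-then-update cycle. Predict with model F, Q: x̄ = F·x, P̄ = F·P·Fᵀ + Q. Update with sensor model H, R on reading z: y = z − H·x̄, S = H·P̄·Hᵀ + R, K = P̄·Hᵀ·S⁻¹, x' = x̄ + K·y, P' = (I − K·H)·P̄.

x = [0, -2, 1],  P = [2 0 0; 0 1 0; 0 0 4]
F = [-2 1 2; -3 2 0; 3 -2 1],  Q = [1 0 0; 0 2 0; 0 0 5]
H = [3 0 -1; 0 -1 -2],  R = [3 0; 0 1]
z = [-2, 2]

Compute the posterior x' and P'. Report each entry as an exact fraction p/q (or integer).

x̄ = F·x = [0, -4, 5]
P̄ = F·P·Fᵀ + Q = [26 14 -6; 14 24 -22; -6 -22 31]
y = z − H·x̄ = [3, 8]
S = H·P̄·Hᵀ + R = [304 34; 34 61]
K = P̄·Hᵀ·S⁻¹ = [1298/4347 -866/4347; 806/4347 976/4347; -181/1932 -583/966]
x' = x̄ + K·y = [-3034/4347, -7162/4347, -211/1932]
P' = (I − K·H)·P̄ = [2258/4347 -4894/4347 320/483; -4894/4347 33224/4347 -1900/483; 320/483 -1900/483 1461/644]

x' = [-3034/4347, -7162/4347, -211/1932]
P' = [2258/4347 -4894/4347 320/483; -4894/4347 33224/4347 -1900/483; 320/483 -1900/483 1461/644]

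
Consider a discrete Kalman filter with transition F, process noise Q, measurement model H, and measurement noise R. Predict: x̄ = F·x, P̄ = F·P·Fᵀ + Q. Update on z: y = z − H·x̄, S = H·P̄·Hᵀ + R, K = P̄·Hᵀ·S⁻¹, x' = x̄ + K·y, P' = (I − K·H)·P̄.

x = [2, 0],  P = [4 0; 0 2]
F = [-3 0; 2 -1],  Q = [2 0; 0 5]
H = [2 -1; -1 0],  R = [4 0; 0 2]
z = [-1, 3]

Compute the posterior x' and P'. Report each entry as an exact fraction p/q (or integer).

x' = [-33/20, -11/10]
P' = [9/10 1; 1 94/25]

x̄ = F·x = [-6, 4]
P̄ = F·P·Fᵀ + Q = [38 -24; -24 23]
y = z − H·x̄ = [15, -3]
S = H·P̄·Hᵀ + R = [275 -100; -100 40]
K = P̄·Hᵀ·S⁻¹ = [1/5 -9/20; -11/25 -1/2]
x' = x̄ + K·y = [-33/20, -11/10]
P' = (I − K·H)·P̄ = [9/10 1; 1 94/25]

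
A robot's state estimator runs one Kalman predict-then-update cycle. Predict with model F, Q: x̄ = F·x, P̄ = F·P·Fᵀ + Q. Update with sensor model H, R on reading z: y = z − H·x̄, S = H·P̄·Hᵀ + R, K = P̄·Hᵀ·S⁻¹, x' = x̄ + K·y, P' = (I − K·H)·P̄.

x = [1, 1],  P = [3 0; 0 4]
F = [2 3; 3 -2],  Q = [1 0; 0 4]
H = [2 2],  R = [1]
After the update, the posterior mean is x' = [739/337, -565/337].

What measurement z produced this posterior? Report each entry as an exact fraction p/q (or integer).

x̄ = F·x = [5, 1]
P̄ = F·P·Fᵀ + Q = [49 -6; -6 47]
S = H·P̄·Hᵀ + R = [337]
K = P̄·Hᵀ·S⁻¹ = [86/337; 82/337]
x' − x̄ = [-946/337, -902/337] = K·y
y = (KᵀK)⁻¹·Kᵀ·(x' − x̄) = [-11]
z = y + H·x̄ = [-11] + [12] = [1]

z = [1]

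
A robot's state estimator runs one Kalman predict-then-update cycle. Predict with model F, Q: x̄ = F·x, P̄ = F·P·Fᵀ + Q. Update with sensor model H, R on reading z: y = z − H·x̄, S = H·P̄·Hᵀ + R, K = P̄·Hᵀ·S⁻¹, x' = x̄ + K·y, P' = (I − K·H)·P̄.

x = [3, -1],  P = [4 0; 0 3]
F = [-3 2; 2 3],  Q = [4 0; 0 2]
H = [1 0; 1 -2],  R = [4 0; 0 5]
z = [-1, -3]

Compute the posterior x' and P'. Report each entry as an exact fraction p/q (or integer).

x' = [-2172/1315, 1863/2630]
P' = [4738/1315 2289/1315; 2289/1315 5409/2630]

x̄ = F·x = [-11, 3]
P̄ = F·P·Fᵀ + Q = [52 -6; -6 45]
y = z − H·x̄ = [10, 14]
S = H·P̄·Hᵀ + R = [56 64; 64 261]
K = P̄·Hᵀ·S⁻¹ = [2369/2630 32/1315; 2289/5260 -624/1315]
x' = x̄ + K·y = [-2172/1315, 1863/2630]
P' = (I − K·H)·P̄ = [4738/1315 2289/1315; 2289/1315 5409/2630]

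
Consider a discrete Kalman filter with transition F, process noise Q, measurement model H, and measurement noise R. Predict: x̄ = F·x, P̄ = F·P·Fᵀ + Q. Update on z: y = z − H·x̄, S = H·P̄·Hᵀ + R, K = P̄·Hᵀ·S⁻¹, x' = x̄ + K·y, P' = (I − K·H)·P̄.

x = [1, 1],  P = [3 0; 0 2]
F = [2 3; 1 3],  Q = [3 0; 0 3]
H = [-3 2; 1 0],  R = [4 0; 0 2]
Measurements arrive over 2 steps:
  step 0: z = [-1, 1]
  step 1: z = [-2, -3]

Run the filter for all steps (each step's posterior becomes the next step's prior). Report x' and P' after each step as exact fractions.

step 0: x' = [737/607, 796/607], P' = [996/607 1392/607; 1392/607 2472/607]
step 1: x' = [-1480424/660877, -2625064/660877], P' = [1126368/660877 1568082/660877; 1568082/660877 2738853/660877]

step 0: x̄ = F·x = [5, 4]
step 0: P̄ = F·P·Fᵀ + Q = [33 24; 24 24]
step 0: y = z − H·x̄ = [6, -4]
step 0: S = H·P̄·Hᵀ + R = [109 -51; -51 35]
step 0: K = P̄·Hᵀ·S⁻¹ = [-51/607 498/607; 192/607 696/607]
step 0: x' = x̄ + K·y = [737/607, 796/607]
step 0: P' = (I − K·H)·P̄ = [996/607 1392/607; 1392/607 2472/607]
step 1: x̄ = F·x = [3862/607, 3125/607]
step 1: P̄ = F·P·Fᵀ + Q = [44757/607 36768/607; 36768/607 33417/607]
step 1: y = z − H·x̄ = [4122/607, -5683/607]
step 1: S = H·P̄·Hᵀ + R = [97693/607 -60735/607; -60735/607 45971/607]
step 1: K = P̄·Hᵀ·S⁻¹ = [-60735/660877 563184/660877; 193365/660877 784041/660877]
step 1: x' = x̄ + K·y = [-1480424/660877, -2625064/660877]
step 1: P' = (I − K·H)·P̄ = [1126368/660877 1568082/660877; 1568082/660877 2738853/660877]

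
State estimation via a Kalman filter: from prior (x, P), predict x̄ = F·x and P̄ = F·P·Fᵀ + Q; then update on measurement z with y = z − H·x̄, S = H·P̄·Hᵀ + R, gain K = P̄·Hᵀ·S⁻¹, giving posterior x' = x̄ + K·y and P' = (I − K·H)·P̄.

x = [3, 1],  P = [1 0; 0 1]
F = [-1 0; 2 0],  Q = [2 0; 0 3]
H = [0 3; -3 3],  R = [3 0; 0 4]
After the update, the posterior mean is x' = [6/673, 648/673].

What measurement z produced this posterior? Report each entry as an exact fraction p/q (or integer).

x̄ = F·x = [-3, 6]
P̄ = F·P·Fᵀ + Q = [3 -2; -2 7]
S = H·P̄·Hᵀ + R = [66 81; 81 130]
K = P̄·Hᵀ·S⁻¹ = [145/673 -168/673; 181/673 27/673]
x' − x̄ = [2025/673, -3390/673] = K·y
y = (KᵀK)⁻¹·Kᵀ·(x' − x̄) = [-15, -25]
z = y + H·x̄ = [-15, -25] + [18, 27] = [3, 2]

z = [3, 2]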